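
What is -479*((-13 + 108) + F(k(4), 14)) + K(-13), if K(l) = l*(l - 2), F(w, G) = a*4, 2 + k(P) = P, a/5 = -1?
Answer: -35730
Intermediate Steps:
a = -5 (a = 5*(-1) = -5)
k(P) = -2 + P
F(w, G) = -20 (F(w, G) = -5*4 = -20)
K(l) = l*(-2 + l)
-479*((-13 + 108) + F(k(4), 14)) + K(-13) = -479*((-13 + 108) - 20) - 13*(-2 - 13) = -479*(95 - 20) - 13*(-15) = -479*75 + 195 = -35925 + 195 = -35730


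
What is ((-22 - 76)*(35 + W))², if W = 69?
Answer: 103876864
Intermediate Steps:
((-22 - 76)*(35 + W))² = ((-22 - 76)*(35 + 69))² = (-98*104)² = (-10192)² = 103876864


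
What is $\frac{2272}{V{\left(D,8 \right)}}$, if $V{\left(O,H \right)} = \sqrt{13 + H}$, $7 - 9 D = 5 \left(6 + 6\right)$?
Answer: $\frac{2272 \sqrt{21}}{21} \approx 495.79$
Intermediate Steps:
$D = - \frac{53}{9}$ ($D = \frac{7}{9} - \frac{5 \left(6 + 6\right)}{9} = \frac{7}{9} - \frac{5 \cdot 12}{9} = \frac{7}{9} - \frac{20}{3} = - \frac{53}{9} \approx -5.8889$)
$\frac{2272}{V{\left(D,8 \right)}} = \frac{2272}{\sqrt{13 + 8}} = \frac{2272}{\sqrt{21}} = 2272 \frac{\sqrt{21}}{21} = \frac{2272 \sqrt{21}}{21}$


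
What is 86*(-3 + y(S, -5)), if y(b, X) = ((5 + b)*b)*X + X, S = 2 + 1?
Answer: -11008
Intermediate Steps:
S = 3
y(b, X) = X + X*b*(5 + b) (y(b, X) = (b*(5 + b))*X + X = X*b*(5 + b) + X = X + X*b*(5 + b))
86*(-3 + y(S, -5)) = 86*(-3 - 5*(1 + 3² + 5*3)) = 86*(-3 - 5*(1 + 9 + 15)) = 86*(-3 - 5*25) = 86*(-3 - 125) = 86*(-128) = -11008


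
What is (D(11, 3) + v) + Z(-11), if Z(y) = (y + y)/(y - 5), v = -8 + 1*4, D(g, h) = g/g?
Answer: -13/8 ≈ -1.6250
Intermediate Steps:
D(g, h) = 1
v = -4 (v = -8 + 4 = -4)
Z(y) = 2*y/(-5 + y) (Z(y) = (2*y)/(-5 + y) = 2*y/(-5 + y))
(D(11, 3) + v) + Z(-11) = (1 - 4) + 2*(-11)/(-5 - 11) = -3 + 2*(-11)/(-16) = -3 + 2*(-11)*(-1/16) = -3 + 11/8 = -13/8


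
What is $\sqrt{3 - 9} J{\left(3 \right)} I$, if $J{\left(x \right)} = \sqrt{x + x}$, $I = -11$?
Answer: $- 66 i \approx - 66.0 i$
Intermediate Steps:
$J{\left(x \right)} = \sqrt{2} \sqrt{x}$ ($J{\left(x \right)} = \sqrt{2 x} = \sqrt{2} \sqrt{x}$)
$\sqrt{3 - 9} J{\left(3 \right)} I = \sqrt{3 - 9} \sqrt{2} \sqrt{3} \left(-11\right) = \sqrt{-6} \sqrt{6} \left(-11\right) = i \sqrt{6} \sqrt{6} \left(-11\right) = 6 i \left(-11\right) = - 66 i$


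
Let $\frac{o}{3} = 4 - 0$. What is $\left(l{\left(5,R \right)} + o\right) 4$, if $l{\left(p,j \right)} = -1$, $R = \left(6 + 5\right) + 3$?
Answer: $44$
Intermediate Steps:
$R = 14$ ($R = 11 + 3 = 14$)
$o = 12$ ($o = 3 \left(4 - 0\right) = 3 \left(4 + 0\right) = 3 \cdot 4 = 12$)
$\left(l{\left(5,R \right)} + o\right) 4 = \left(-1 + 12\right) 4 = 11 \cdot 4 = 44$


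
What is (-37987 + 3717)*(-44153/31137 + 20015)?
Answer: -21355792651540/31137 ≈ -6.8586e+8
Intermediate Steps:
(-37987 + 3717)*(-44153/31137 + 20015) = -34270*(-44153*1/31137 + 20015) = -34270*(-44153/31137 + 20015) = -34270*623162902/31137 = -21355792651540/31137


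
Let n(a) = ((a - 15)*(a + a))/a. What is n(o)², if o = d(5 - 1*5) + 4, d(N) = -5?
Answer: 1024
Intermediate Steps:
o = -1 (o = -5 + 4 = -1)
n(a) = -30 + 2*a (n(a) = ((-15 + a)*(2*a))/a = (2*a*(-15 + a))/a = -30 + 2*a)
n(o)² = (-30 + 2*(-1))² = (-30 - 2)² = (-32)² = 1024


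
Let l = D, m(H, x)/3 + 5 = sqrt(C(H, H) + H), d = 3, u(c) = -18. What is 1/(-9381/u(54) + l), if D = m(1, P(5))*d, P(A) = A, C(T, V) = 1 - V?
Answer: 6/2911 ≈ 0.0020611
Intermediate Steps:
m(H, x) = -12 (m(H, x) = -15 + 3*sqrt((1 - H) + H) = -15 + 3*sqrt(1) = -15 + 3*1 = -15 + 3 = -12)
D = -36 (D = -12*3 = -36)
l = -36
1/(-9381/u(54) + l) = 1/(-9381/(-18) - 36) = 1/(-9381*(-1/18) - 36) = 1/(3127/6 - 36) = 1/(2911/6) = 6/2911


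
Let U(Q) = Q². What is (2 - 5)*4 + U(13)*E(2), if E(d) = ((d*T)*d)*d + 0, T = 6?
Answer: 8100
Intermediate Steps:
E(d) = 6*d³ (E(d) = ((d*6)*d)*d + 0 = ((6*d)*d)*d + 0 = (6*d²)*d + 0 = 6*d³ + 0 = 6*d³)
(2 - 5)*4 + U(13)*E(2) = (2 - 5)*4 + 13²*(6*2³) = -3*4 + 169*(6*8) = -12 + 169*48 = -12 + 8112 = 8100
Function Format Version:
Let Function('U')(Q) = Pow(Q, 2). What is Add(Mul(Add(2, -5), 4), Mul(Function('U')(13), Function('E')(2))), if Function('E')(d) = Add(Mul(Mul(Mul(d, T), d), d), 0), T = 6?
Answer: 8100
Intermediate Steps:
Function('E')(d) = Mul(6, Pow(d, 3)) (Function('E')(d) = Add(Mul(Mul(Mul(d, 6), d), d), 0) = Add(Mul(Mul(Mul(6, d), d), d), 0) = Add(Mul(Mul(6, Pow(d, 2)), d), 0) = Add(Mul(6, Pow(d, 3)), 0) = Mul(6, Pow(d, 3)))
Add(Mul(Add(2, -5), 4), Mul(Function('U')(13), Function('E')(2))) = Add(Mul(Add(2, -5), 4), Mul(Pow(13, 2), Mul(6, Pow(2, 3)))) = Add(Mul(-3, 4), Mul(169, Mul(6, 8))) = Add(-12, Mul(169, 48)) = Add(-12, 8112) = 8100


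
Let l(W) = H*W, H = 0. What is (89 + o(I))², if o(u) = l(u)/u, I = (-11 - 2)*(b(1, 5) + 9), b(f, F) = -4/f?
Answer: 7921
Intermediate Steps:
l(W) = 0 (l(W) = 0*W = 0)
I = -65 (I = (-11 - 2)*(-4/1 + 9) = -13*(-4*1 + 9) = -13*(-4 + 9) = -13*5 = -65)
o(u) = 0 (o(u) = 0/u = 0)
(89 + o(I))² = (89 + 0)² = 89² = 7921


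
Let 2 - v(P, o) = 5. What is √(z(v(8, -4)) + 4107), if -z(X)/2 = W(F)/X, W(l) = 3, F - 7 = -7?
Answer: √4109 ≈ 64.101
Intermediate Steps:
v(P, o) = -3 (v(P, o) = 2 - 1*5 = 2 - 5 = -3)
F = 0 (F = 7 - 7 = 0)
z(X) = -6/X
√(z(v(8, -4)) + 4107) = √(-6/(-3) + 4107) = √(-6*(-⅓) + 4107) = √(2 + 4107) = √4109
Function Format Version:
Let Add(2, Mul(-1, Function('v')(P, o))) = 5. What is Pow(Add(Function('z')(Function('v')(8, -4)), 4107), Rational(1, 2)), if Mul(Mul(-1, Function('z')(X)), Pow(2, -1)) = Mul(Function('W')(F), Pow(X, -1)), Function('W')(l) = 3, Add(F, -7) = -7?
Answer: Pow(4109, Rational(1, 2)) ≈ 64.101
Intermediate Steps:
Function('v')(P, o) = -3 (Function('v')(P, o) = Add(2, Mul(-1, 5)) = Add(2, -5) = -3)
F = 0 (F = Add(7, -7) = 0)
Function('z')(X) = Mul(-6, Pow(X, -1)) (Function('z')(X) = Mul(-2, Mul(3, Pow(X, -1))) = Mul(-6, Pow(X, -1)))
Pow(Add(Function('z')(Function('v')(8, -4)), 4107), Rational(1, 2)) = Pow(Add(Mul(-6, Pow(-3, -1)), 4107), Rational(1, 2)) = Pow(Add(Mul(-6, Rational(-1, 3)), 4107), Rational(1, 2)) = Pow(Add(2, 4107), Rational(1, 2)) = Pow(4109, Rational(1, 2))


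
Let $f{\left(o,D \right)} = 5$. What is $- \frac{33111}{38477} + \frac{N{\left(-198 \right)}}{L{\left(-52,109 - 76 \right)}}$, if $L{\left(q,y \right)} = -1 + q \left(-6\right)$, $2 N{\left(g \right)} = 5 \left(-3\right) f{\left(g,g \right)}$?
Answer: $- \frac{23480817}{23932694} \approx -0.98112$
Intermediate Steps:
$N{\left(g \right)} = - \frac{75}{2}$ ($N{\left(g \right)} = \frac{5 \left(-3\right) 5}{2} = \frac{\left(-15\right) 5}{2} = \frac{1}{2} \left(-75\right) = - \frac{75}{2}$)
$L{\left(q,y \right)} = -1 - 6 q$
$- \frac{33111}{38477} + \frac{N{\left(-198 \right)}}{L{\left(-52,109 - 76 \right)}} = - \frac{33111}{38477} - \frac{75}{2 \left(-1 - -312\right)} = \left(-33111\right) \frac{1}{38477} - \frac{75}{2 \left(-1 + 312\right)} = - \frac{33111}{38477} - \frac{75}{2 \cdot 311} = - \frac{33111}{38477} - \frac{75}{622} = - \frac{23480817}{23932694}$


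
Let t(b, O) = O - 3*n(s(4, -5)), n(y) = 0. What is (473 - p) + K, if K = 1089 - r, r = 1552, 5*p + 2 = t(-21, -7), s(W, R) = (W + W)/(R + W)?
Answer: 59/5 ≈ 11.800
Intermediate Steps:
s(W, R) = 2*W/(R + W) (s(W, R) = (2*W)/(R + W) = 2*W/(R + W))
t(b, O) = O (t(b, O) = O - 3*0 = O + 0 = O)
p = -9/5 (p = -⅖ + (⅕)*(-7) = -⅖ - 7/5 = -9/5 ≈ -1.8000)
K = -463 (K = 1089 - 1*1552 = 1089 - 1552 = -463)
(473 - p) + K = (473 - 1*(-9/5)) - 463 = (473 + 9/5) - 463 = 2374/5 - 463 = 59/5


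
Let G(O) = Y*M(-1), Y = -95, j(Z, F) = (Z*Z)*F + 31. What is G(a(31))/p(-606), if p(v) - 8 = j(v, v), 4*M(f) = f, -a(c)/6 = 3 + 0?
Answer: -95/890179908 ≈ -1.0672e-7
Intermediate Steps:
a(c) = -18 (a(c) = -6*(3 + 0) = -6*3 = -18)
j(Z, F) = 31 + F*Z² (j(Z, F) = Z²*F + 31 = F*Z² + 31 = 31 + F*Z²)
M(f) = f/4
G(O) = 95/4 (G(O) = -95*(-1)/4 = -95*(-¼) = 95/4)
p(v) = 39 + v³ (p(v) = 8 + (31 + v*v²) = 8 + (31 + v³) = 39 + v³)
G(a(31))/p(-606) = 95/(4*(39 + (-606)³)) = 95/(4*(39 - 222545016)) = (95/4)/(-222544977) = (95/4)*(-1/222544977) = -95/890179908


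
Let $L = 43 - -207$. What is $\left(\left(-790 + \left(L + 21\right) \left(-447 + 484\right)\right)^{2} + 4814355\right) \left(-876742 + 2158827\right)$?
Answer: $115562685372540$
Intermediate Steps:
$L = 250$ ($L = 43 + 207 = 250$)
$\left(\left(-790 + \left(L + 21\right) \left(-447 + 484\right)\right)^{2} + 4814355\right) \left(-876742 + 2158827\right) = \left(\left(-790 + \left(250 + 21\right) \left(-447 + 484\right)\right)^{2} + 4814355\right) \left(-876742 + 2158827\right) = \left(\left(-790 + 271 \cdot 37\right)^{2} + 4814355\right) 1282085 = \left(\left(-790 + 10027\right)^{2} + 4814355\right) 1282085 = \left(9237^{2} + 4814355\right) 1282085 = \left(85322169 + 4814355\right) 1282085 = 90136524 \cdot 1282085 = 115562685372540$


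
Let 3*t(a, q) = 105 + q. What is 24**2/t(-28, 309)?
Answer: 96/23 ≈ 4.1739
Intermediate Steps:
t(a, q) = 35 + q/3 (t(a, q) = (105 + q)/3 = 35 + q/3)
24**2/t(-28, 309) = 24**2/(35 + (1/3)*309) = 576/(35 + 103) = 576/138 = 576*(1/138) = 96/23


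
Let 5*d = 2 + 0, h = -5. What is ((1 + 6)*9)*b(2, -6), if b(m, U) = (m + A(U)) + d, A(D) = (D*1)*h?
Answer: 10206/5 ≈ 2041.2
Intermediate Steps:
d = ⅖ (d = (2 + 0)/5 = (⅕)*2 = ⅖ ≈ 0.40000)
A(D) = -5*D (A(D) = (D*1)*(-5) = D*(-5) = -5*D)
b(m, U) = ⅖ + m - 5*U (b(m, U) = (m - 5*U) + ⅖ = ⅖ + m - 5*U)
((1 + 6)*9)*b(2, -6) = ((1 + 6)*9)*(⅖ + 2 - 5*(-6)) = (7*9)*(⅖ + 2 + 30) = 63*(162/5) = 10206/5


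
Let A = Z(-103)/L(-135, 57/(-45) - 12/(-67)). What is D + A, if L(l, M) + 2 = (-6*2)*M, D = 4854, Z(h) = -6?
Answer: 2994583/617 ≈ 4853.5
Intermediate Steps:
L(l, M) = -2 - 12*M (L(l, M) = -2 + (-6*2)*M = -2 - 12*M)
A = -335/617 (A = -6/(-2 - 12*(57/(-45) - 12/(-67))) = -6/(-2 - 12*(57*(-1/45) - 12*(-1/67))) = -6/(-2 - 12*(-19/15 + 12/67)) = -6/(-2 - 12*(-1093/1005)) = -6/(-2 + 4372/335) = -6/3702/335 = -6*335/3702 = -335/617 ≈ -0.54295)
D + A = 4854 - 335/617 = 2994583/617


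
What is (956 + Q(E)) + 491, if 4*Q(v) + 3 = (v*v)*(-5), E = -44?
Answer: -3895/4 ≈ -973.75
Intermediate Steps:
Q(v) = -¾ - 5*v²/4 (Q(v) = -¾ + ((v*v)*(-5))/4 = -¾ + (v²*(-5))/4 = -¾ + (-5*v²)/4 = -¾ - 5*v²/4)
(956 + Q(E)) + 491 = (956 + (-¾ - 5/4*(-44)²)) + 491 = (956 + (-¾ - 5/4*1936)) + 491 = (956 + (-¾ - 2420)) + 491 = (956 - 9683/4) + 491 = -5859/4 + 491 = -3895/4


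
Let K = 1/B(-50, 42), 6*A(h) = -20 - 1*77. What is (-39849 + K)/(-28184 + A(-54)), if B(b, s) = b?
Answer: 351609/248825 ≈ 1.4131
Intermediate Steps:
A(h) = -97/6 (A(h) = (-20 - 1*77)/6 = (-20 - 77)/6 = (1/6)*(-97) = -97/6)
K = -1/50 (K = 1/(-50) = -1/50 ≈ -0.020000)
(-39849 + K)/(-28184 + A(-54)) = (-39849 - 1/50)/(-28184 - 97/6) = -1992451/(50*(-169201/6)) = -1992451/50*(-6/169201) = 351609/248825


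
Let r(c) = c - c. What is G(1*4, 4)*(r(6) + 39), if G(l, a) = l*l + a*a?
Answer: 1248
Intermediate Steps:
G(l, a) = a² + l² (G(l, a) = l² + a² = a² + l²)
r(c) = 0
G(1*4, 4)*(r(6) + 39) = (4² + (1*4)²)*(0 + 39) = (16 + 4²)*39 = (16 + 16)*39 = 32*39 = 1248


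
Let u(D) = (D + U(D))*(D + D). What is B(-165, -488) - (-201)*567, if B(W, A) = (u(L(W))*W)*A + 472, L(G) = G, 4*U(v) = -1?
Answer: 4391071339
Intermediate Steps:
U(v) = -1/4 (U(v) = (1/4)*(-1) = -1/4)
u(D) = 2*D*(-1/4 + D) (u(D) = (D - 1/4)*(D + D) = (-1/4 + D)*(2*D) = 2*D*(-1/4 + D))
B(W, A) = 472 + A*W**2*(-1 + 4*W)/2 (B(W, A) = ((W*(-1 + 4*W)/2)*W)*A + 472 = (W**2*(-1 + 4*W)/2)*A + 472 = A*W**2*(-1 + 4*W)/2 + 472 = 472 + A*W**2*(-1 + 4*W)/2)
B(-165, -488) - (-201)*567 = (472 + (1/2)*(-488)*(-165)**2*(-1 + 4*(-165))) - (-201)*567 = (472 + (1/2)*(-488)*27225*(-1 - 660)) - 1*(-113967) = (472 + (1/2)*(-488)*27225*(-661)) + 113967 = (472 + 4390956900) + 113967 = 4390957372 + 113967 = 4391071339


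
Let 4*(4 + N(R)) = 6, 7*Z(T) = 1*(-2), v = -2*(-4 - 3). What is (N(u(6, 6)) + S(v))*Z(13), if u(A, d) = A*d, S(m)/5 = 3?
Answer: -25/7 ≈ -3.5714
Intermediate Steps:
v = 14 (v = -2*(-7) = 14)
S(m) = 15 (S(m) = 5*3 = 15)
Z(T) = -2/7 (Z(T) = (1*(-2))/7 = (⅐)*(-2) = -2/7)
N(R) = -5/2 (N(R) = -4 + (¼)*6 = -4 + 3/2 = -5/2)
(N(u(6, 6)) + S(v))*Z(13) = (-5/2 + 15)*(-2/7) = (25/2)*(-2/7) = -25/7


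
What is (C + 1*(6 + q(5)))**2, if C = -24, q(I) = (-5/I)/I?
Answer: 8281/25 ≈ 331.24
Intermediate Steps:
q(I) = -5/I**2
(C + 1*(6 + q(5)))**2 = (-24 + 1*(6 - 5/5**2))**2 = (-24 + 1*(6 - 5*1/25))**2 = (-24 + 1*(6 - 1/5))**2 = (-24 + 1*(29/5))**2 = (-24 + 29/5)**2 = (-91/5)**2 = 8281/25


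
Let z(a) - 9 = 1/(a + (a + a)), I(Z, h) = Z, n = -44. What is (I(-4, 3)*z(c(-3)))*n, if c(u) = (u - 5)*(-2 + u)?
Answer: 23782/15 ≈ 1585.5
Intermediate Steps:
c(u) = (-5 + u)*(-2 + u)
z(a) = 9 + 1/(3*a) (z(a) = 9 + 1/(a + (a + a)) = 9 + 1/(a + 2*a) = 9 + 1/(3*a))
(I(-4, 3)*z(c(-3)))*n = -4*(9 + 1/(3*(10 + (-3)² - 7*(-3))))*(-44) = -4*(9 + 1/(3*(10 + 9 + 21)))*(-44) = -4*(9 + (⅓)/40)*(-44) = -4*(9 + (⅓)*(1/40))*(-44) = -4*(9 + 1/120)*(-44) = -4*1081/120*(-44) = -1081/30*(-44) = 23782/15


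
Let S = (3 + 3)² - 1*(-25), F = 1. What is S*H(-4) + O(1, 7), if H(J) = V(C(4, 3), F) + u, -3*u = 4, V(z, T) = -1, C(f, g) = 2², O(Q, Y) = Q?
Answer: -424/3 ≈ -141.33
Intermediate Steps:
C(f, g) = 4
u = -4/3 (u = -⅓*4 = -4/3 ≈ -1.3333)
H(J) = -7/3 (H(J) = -1 - 4/3 = -7/3)
S = 61 (S = 6² + 25 = 36 + 25 = 61)
S*H(-4) + O(1, 7) = 61*(-7/3) + 1 = -427/3 + 1 = -424/3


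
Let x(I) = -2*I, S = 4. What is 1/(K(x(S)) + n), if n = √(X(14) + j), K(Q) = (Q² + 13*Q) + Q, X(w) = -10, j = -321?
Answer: -48/2635 - I*√331/2635 ≈ -0.018216 - 0.0069045*I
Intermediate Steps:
K(Q) = Q² + 14*Q
n = I*√331 (n = √(-10 - 321) = √(-331) = I*√331 ≈ 18.193*I)
1/(K(x(S)) + n) = 1/((-2*4)*(14 - 2*4) + I*√331) = 1/(-8*(14 - 8) + I*√331) = 1/(-8*6 + I*√331) = 1/(-48 + I*√331)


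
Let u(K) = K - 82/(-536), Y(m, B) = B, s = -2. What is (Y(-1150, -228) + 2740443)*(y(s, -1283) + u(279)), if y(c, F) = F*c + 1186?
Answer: 2960388535035/268 ≈ 1.1046e+10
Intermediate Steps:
u(K) = 41/268 + K (u(K) = K - 82*(-1)/536 = K - 1*(-41/268) = K + 41/268 = 41/268 + K)
y(c, F) = 1186 + F*c
(Y(-1150, -228) + 2740443)*(y(s, -1283) + u(279)) = (-228 + 2740443)*((1186 - 1283*(-2)) + (41/268 + 279)) = 2740215*((1186 + 2566) + 74813/268) = 2740215*(3752 + 74813/268) = 2740215*(1080349/268) = 2960388535035/268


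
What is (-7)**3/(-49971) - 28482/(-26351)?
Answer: 1432312415/1316785821 ≈ 1.0877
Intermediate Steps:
(-7)**3/(-49971) - 28482/(-26351) = -343*(-1/49971) - 28482*(-1/26351) = 343/49971 + 28482/26351 = 1432312415/1316785821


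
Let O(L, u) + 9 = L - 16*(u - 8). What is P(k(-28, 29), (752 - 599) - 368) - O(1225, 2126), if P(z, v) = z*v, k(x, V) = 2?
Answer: 32242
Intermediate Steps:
O(L, u) = 119 + L - 16*u (O(L, u) = -9 + (L - 16*(u - 8)) = -9 + (L - 16*(-8 + u)) = -9 + (L + (128 - 16*u)) = -9 + (128 + L - 16*u) = 119 + L - 16*u)
P(z, v) = v*z
P(k(-28, 29), (752 - 599) - 368) - O(1225, 2126) = ((752 - 599) - 368)*2 - (119 + 1225 - 16*2126) = (153 - 368)*2 - (119 + 1225 - 34016) = -215*2 - 1*(-32672) = -430 + 32672 = 32242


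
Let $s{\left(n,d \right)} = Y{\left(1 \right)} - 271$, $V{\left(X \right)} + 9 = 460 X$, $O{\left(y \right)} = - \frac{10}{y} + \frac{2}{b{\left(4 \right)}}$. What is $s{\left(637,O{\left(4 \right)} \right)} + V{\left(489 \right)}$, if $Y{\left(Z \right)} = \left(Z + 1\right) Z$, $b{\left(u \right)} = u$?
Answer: $224662$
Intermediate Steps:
$Y{\left(Z \right)} = Z \left(1 + Z\right)$ ($Y{\left(Z \right)} = \left(1 + Z\right) Z = Z \left(1 + Z\right)$)
$O{\left(y \right)} = \frac{1}{2} - \frac{10}{y}$ ($O{\left(y \right)} = - \frac{10}{y} + \frac{2}{4} = - \frac{10}{y} + 2 \cdot \frac{1}{4} = - \frac{10}{y} + \frac{1}{2} = \frac{1}{2} - \frac{10}{y}$)
$V{\left(X \right)} = -9 + 460 X$
$s{\left(n,d \right)} = -269$ ($s{\left(n,d \right)} = 1 \left(1 + 1\right) - 271 = 1 \cdot 2 - 271 = 2 - 271 = -269$)
$s{\left(637,O{\left(4 \right)} \right)} + V{\left(489 \right)} = -269 + \left(-9 + 460 \cdot 489\right) = -269 + \left(-9 + 224940\right) = -269 + 224931 = 224662$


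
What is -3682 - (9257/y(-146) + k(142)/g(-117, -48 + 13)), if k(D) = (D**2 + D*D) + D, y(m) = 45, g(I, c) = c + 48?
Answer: -4095461/585 ≈ -7000.8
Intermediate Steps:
g(I, c) = 48 + c
k(D) = D + 2*D**2 (k(D) = (D**2 + D**2) + D = 2*D**2 + D = D + 2*D**2)
-3682 - (9257/y(-146) + k(142)/g(-117, -48 + 13)) = -3682 - (9257/45 + (142*(1 + 2*142))/(48 + (-48 + 13))) = -3682 - (9257*(1/45) + (142*(1 + 284))/(48 - 35)) = -3682 - (9257/45 + (142*285)/13) = -3682 - (9257/45 + 40470*(1/13)) = -3682 - (9257/45 + 40470/13) = -3682 - 1*1941491/585 = -3682 - 1941491/585 = -4095461/585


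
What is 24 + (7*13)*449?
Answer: 40883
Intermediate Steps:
24 + (7*13)*449 = 24 + 91*449 = 24 + 40859 = 40883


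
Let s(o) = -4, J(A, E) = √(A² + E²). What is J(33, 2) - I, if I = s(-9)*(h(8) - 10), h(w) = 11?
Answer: 4 + √1093 ≈ 37.061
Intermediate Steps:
I = -4 (I = -4*(11 - 10) = -4*1 = -4)
J(33, 2) - I = √(33² + 2²) - 1*(-4) = √(1089 + 4) + 4 = √1093 + 4 = 4 + √1093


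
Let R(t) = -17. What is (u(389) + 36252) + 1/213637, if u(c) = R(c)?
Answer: 7741136696/213637 ≈ 36235.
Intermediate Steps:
u(c) = -17
(u(389) + 36252) + 1/213637 = (-17 + 36252) + 1/213637 = 36235 + 1/213637 = 7741136696/213637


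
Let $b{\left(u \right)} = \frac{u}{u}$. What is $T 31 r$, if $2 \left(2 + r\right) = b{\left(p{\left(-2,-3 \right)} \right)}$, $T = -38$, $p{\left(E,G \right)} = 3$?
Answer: $1767$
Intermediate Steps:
$b{\left(u \right)} = 1$
$r = - \frac{3}{2}$ ($r = -2 + \frac{1}{2} \cdot 1 = -2 + \frac{1}{2} = - \frac{3}{2} \approx -1.5$)
$T 31 r = \left(-38\right) 31 \left(- \frac{3}{2}\right) = \left(-1178\right) \left(- \frac{3}{2}\right) = 1767$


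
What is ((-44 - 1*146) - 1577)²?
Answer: 3122289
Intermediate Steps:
((-44 - 1*146) - 1577)² = ((-44 - 146) - 1577)² = (-190 - 1577)² = (-1767)² = 3122289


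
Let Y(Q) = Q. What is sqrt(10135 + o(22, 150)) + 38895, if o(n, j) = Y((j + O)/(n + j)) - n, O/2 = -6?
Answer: 38895 + 3*sqrt(8311298)/86 ≈ 38996.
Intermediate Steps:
O = -12 (O = 2*(-6) = -12)
o(n, j) = -n + (-12 + j)/(j + n) (o(n, j) = (j - 12)/(n + j) - n = (-12 + j)/(j + n) - n = -n + (-12 + j)/(j + n))
sqrt(10135 + o(22, 150)) + 38895 = sqrt(10135 + (-12 + 150 - 1*22*(150 + 22))/(150 + 22)) + 38895 = sqrt(10135 + (-12 + 150 - 1*22*172)/172) + 38895 = sqrt(10135 + (-12 + 150 - 3784)/172) + 38895 = sqrt(10135 + (1/172)*(-3646)) + 38895 = sqrt(10135 - 1823/86) + 38895 = sqrt(869787/86) + 38895 = 3*sqrt(8311298)/86 + 38895 = 38895 + 3*sqrt(8311298)/86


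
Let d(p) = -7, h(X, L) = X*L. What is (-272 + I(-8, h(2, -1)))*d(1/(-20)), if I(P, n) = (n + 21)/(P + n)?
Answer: 19173/10 ≈ 1917.3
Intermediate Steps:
h(X, L) = L*X
I(P, n) = (21 + n)/(P + n)
(-272 + I(-8, h(2, -1)))*d(1/(-20)) = (-272 + (21 - 1*2)/(-8 - 1*2))*(-7) = (-272 + (21 - 2)/(-8 - 2))*(-7) = (-272 + 19/(-10))*(-7) = (-272 - ⅒*19)*(-7) = (-272 - 19/10)*(-7) = -2739/10*(-7) = 19173/10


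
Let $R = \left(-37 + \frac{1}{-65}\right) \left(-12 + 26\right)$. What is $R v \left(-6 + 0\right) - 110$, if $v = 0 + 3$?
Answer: $\frac{599162}{65} \approx 9217.9$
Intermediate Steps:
$R = - \frac{33684}{65}$ ($R = \left(-37 - \frac{1}{65}\right) 14 = \left(- \frac{2406}{65}\right) 14 = - \frac{33684}{65} \approx -518.21$)
$v = 3$
$R v \left(-6 + 0\right) - 110 = - \frac{33684 \cdot 3 \left(-6 + 0\right)}{65} - 110 = - \frac{33684 \cdot 3 \left(-6\right)}{65} - 110 = \left(- \frac{33684}{65}\right) \left(-18\right) - 110 = \frac{606312}{65} - 110 = \frac{599162}{65}$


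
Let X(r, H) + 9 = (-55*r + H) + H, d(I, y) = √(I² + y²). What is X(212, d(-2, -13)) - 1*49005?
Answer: -60674 + 2*√173 ≈ -60648.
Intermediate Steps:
X(r, H) = -9 - 55*r + 2*H (X(r, H) = -9 + ((-55*r + H) + H) = -9 + ((H - 55*r) + H) = -9 + (-55*r + 2*H) = -9 - 55*r + 2*H)
X(212, d(-2, -13)) - 1*49005 = (-9 - 55*212 + 2*√((-2)² + (-13)²)) - 1*49005 = (-9 - 11660 + 2*√(4 + 169)) - 49005 = (-9 - 11660 + 2*√173) - 49005 = (-11669 + 2*√173) - 49005 = -60674 + 2*√173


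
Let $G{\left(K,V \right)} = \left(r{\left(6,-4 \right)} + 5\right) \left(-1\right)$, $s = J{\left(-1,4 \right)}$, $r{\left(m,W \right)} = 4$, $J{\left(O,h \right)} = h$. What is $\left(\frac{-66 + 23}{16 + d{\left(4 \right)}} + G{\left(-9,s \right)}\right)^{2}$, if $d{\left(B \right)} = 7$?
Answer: $\frac{62500}{529} \approx 118.15$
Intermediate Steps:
$s = 4$
$G{\left(K,V \right)} = -9$ ($G{\left(K,V \right)} = \left(4 + 5\right) \left(-1\right) = 9 \left(-1\right) = -9$)
$\left(\frac{-66 + 23}{16 + d{\left(4 \right)}} + G{\left(-9,s \right)}\right)^{2} = \left(\frac{-66 + 23}{16 + 7} - 9\right)^{2} = \left(- \frac{43}{23} - 9\right)^{2} = \left(- \frac{250}{23}\right)^{2} = \frac{62500}{529}$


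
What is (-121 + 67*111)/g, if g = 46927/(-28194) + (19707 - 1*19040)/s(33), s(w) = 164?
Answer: 16913918928/5554685 ≈ 3045.0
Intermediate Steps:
g = 5554685/2311908 (g = 46927/(-28194) + (19707 - 1*19040)/164 = 46927*(-1/28194) + (19707 - 19040)*(1/164) = -46927/28194 + 667*(1/164) = -46927/28194 + 667/164 = 5554685/2311908 ≈ 2.4026)
(-121 + 67*111)/g = (-121 + 67*111)/(5554685/2311908) = (-121 + 7437)*(2311908/5554685) = 7316*(2311908/5554685) = 16913918928/5554685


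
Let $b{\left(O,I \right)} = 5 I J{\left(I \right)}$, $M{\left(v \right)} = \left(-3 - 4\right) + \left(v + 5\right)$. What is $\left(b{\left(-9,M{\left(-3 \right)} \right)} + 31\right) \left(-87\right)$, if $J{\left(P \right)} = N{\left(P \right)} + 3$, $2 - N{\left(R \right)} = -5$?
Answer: $19053$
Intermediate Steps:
$N{\left(R \right)} = 7$ ($N{\left(R \right)} = 2 - -5 = 2 + 5 = 7$)
$M{\left(v \right)} = -2 + v$ ($M{\left(v \right)} = -7 + \left(5 + v\right) = -2 + v$)
$J{\left(P \right)} = 10$ ($J{\left(P \right)} = 7 + 3 = 10$)
$b{\left(O,I \right)} = 50 I$ ($b{\left(O,I \right)} = 5 I 10 = 50 I$)
$\left(b{\left(-9,M{\left(-3 \right)} \right)} + 31\right) \left(-87\right) = \left(50 \left(-2 - 3\right) + 31\right) \left(-87\right) = \left(50 \left(-5\right) + 31\right) \left(-87\right) = \left(-250 + 31\right) \left(-87\right) = \left(-219\right) \left(-87\right) = 19053$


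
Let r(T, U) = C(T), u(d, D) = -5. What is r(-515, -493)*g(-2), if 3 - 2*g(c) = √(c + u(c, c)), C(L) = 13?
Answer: 39/2 - 13*I*√7/2 ≈ 19.5 - 17.197*I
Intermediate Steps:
g(c) = 3/2 - √(-5 + c)/2 (g(c) = 3/2 - √(c - 5)/2 = 3/2 - √(-5 + c)/2)
r(T, U) = 13
r(-515, -493)*g(-2) = 13*(3/2 - √(-5 - 2)/2) = 13*(3/2 - I*√7/2) = 39/2 - 13*I*√7/2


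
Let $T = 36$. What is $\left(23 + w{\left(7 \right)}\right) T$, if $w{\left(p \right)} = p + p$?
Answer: $1332$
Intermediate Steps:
$w{\left(p \right)} = 2 p$
$\left(23 + w{\left(7 \right)}\right) T = \left(23 + 2 \cdot 7\right) 36 = \left(23 + 14\right) 36 = 37 \cdot 36 = 1332$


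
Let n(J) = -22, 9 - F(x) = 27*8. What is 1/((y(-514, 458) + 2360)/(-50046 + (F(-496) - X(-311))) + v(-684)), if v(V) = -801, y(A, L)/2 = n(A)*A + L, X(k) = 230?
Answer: -50483/40462775 ≈ -0.0012476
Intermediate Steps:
F(x) = -207 (F(x) = 9 - 27*8 = 9 - 1*216 = 9 - 216 = -207)
y(A, L) = -44*A + 2*L (y(A, L) = 2*(-22*A + L) = 2*(L - 22*A) = -44*A + 2*L)
1/((y(-514, 458) + 2360)/(-50046 + (F(-496) - X(-311))) + v(-684)) = 1/(((-44*(-514) + 2*458) + 2360)/(-50046 + (-207 - 1*230)) - 801) = 1/(((22616 + 916) + 2360)/(-50046 + (-207 - 230)) - 801) = 1/((23532 + 2360)/(-50046 - 437) - 801) = 1/(25892/(-50483) - 801) = 1/(25892*(-1/50483) - 801) = 1/(-25892/50483 - 801) = 1/(-40462775/50483) = -50483/40462775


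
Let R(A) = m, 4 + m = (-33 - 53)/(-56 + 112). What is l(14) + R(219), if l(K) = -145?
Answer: -4215/28 ≈ -150.54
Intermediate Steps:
m = -155/28 (m = -4 + (-33 - 53)/(-56 + 112) = -4 - 86/56 = -4 - 86*1/56 = -4 - 43/28 = -155/28 ≈ -5.5357)
R(A) = -155/28
l(14) + R(219) = -145 - 155/28 = -4215/28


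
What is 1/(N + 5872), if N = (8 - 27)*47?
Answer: 1/4979 ≈ 0.00020084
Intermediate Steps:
N = -893 (N = -19*47 = -893)
1/(N + 5872) = 1/(-893 + 5872) = 1/4979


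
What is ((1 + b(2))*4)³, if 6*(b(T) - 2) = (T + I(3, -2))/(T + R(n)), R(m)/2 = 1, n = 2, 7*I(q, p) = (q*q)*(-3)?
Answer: 118370771/74088 ≈ 1597.7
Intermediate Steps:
I(q, p) = -3*q²/7 (I(q, p) = ((q*q)*(-3))/7 = (q²*(-3))/7 = (-3*q²)/7 = -3*q²/7)
R(m) = 2 (R(m) = 2*1 = 2)
b(T) = 2 + (-27/7 + T)/(6*(2 + T)) (b(T) = 2 + ((T - 3/7*3²)/(T + 2))/6 = 2 + ((T - 3/7*9)/(2 + T))/6 = 2 + ((T - 27/7)/(2 + T))/6 = 2 + ((-27/7 + T)/(2 + T))/6 = 2 + (-27/7 + T)/(6*(2 + T)))
((1 + b(2))*4)³ = ((1 + (141 + 91*2)/(42*(2 + 2)))*4)³ = ((1 + (1/42)*(141 + 182)/4)*4)³ = ((1 + (1/42)*(¼)*323)*4)³ = ((1 + 323/168)*4)³ = ((491/168)*4)³ = (491/42)³ = 118370771/74088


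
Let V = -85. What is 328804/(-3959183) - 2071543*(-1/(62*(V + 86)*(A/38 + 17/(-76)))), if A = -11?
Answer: -311661875040058/4786652247 ≈ -65111.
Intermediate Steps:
328804/(-3959183) - 2071543*(-1/(62*(V + 86)*(A/38 + 17/(-76)))) = 328804/(-3959183) - 2071543*(-1/(62*(-85 + 86)*(-11/38 + 17/(-76)))) = 328804*(-1/3959183) - 2071543*(-1/(62*(-11*1/38 + 17*(-1/76)))) = -328804/3959183 - 2071543*(-1/(62*(-11/38 - 17/76))) = -328804/3959183 - 2071543/(-39/76*(-62)*1) = -328804/3959183 - 2071543/((1209/38)*1) = -328804/3959183 - 2071543/1209/38 = -328804/3959183 - 2071543*38/1209 = -328804/3959183 - 78718634/1209 = -311661875040058/4786652247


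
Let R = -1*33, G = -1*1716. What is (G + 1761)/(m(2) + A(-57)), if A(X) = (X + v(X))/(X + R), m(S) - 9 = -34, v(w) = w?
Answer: -675/356 ≈ -1.8961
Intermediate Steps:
G = -1716
m(S) = -25 (m(S) = 9 - 34 = -25)
R = -33
A(X) = 2*X/(-33 + X) (A(X) = (X + X)/(X - 33) = (2*X)/(-33 + X) = 2*X/(-33 + X))
(G + 1761)/(m(2) + A(-57)) = (-1716 + 1761)/(-25 + 2*(-57)/(-33 - 57)) = 45/(-25 + 2*(-57)/(-90)) = 45/(-25 + 2*(-57)*(-1/90)) = 45/(-25 + 19/15) = 45/(-356/15) = 45*(-15/356) = -675/356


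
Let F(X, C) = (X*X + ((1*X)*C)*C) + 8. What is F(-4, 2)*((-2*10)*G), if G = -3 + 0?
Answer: 480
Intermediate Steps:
F(X, C) = 8 + X**2 + X*C**2 (F(X, C) = (X**2 + (X*C)*C) + 8 = (X**2 + (C*X)*C) + 8 = (X**2 + X*C**2) + 8 = 8 + X**2 + X*C**2)
G = -3
F(-4, 2)*((-2*10)*G) = (8 + (-4)**2 - 4*2**2)*(-2*10*(-3)) = (8 + 16 - 4*4)*(-20*(-3)) = (8 + 16 - 16)*60 = 8*60 = 480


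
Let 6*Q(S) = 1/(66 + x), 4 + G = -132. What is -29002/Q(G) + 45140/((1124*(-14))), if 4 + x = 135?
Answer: -134858963261/3934 ≈ -3.4280e+7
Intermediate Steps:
G = -136 (G = -4 - 132 = -136)
x = 131 (x = -4 + 135 = 131)
Q(S) = 1/1182 (Q(S) = 1/(6*(66 + 131)) = (⅙)/197 = (⅙)*(1/197) = 1/1182)
-29002/Q(G) + 45140/((1124*(-14))) = -29002/1/1182 + 45140/((1124*(-14))) = -29002*1182 + 45140/(-15736) = -34280364 + 45140*(-1/15736) = -34280364 - 11285/3934 = -134858963261/3934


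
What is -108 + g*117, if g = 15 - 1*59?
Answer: -5256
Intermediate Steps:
g = -44 (g = 15 - 59 = -44)
-108 + g*117 = -108 - 44*117 = -108 - 5148 = -5256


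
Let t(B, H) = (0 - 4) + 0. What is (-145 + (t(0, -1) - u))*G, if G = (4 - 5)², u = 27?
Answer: -176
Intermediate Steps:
t(B, H) = -4 (t(B, H) = -4 + 0 = -4)
G = 1 (G = (-1)² = 1)
(-145 + (t(0, -1) - u))*G = (-145 + (-4 - 1*27))*1 = (-145 + (-4 - 27))*1 = (-145 - 31)*1 = -176*1 = -176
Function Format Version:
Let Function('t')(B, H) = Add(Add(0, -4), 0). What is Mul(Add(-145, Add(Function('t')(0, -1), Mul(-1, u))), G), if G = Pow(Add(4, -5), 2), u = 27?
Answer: -176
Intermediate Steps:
Function('t')(B, H) = -4 (Function('t')(B, H) = Add(-4, 0) = -4)
G = 1 (G = Pow(-1, 2) = 1)
Mul(Add(-145, Add(Function('t')(0, -1), Mul(-1, u))), G) = Mul(Add(-145, Add(-4, Mul(-1, 27))), 1) = Mul(Add(-145, Add(-4, -27)), 1) = Mul(Add(-145, -31), 1) = Mul(-176, 1) = -176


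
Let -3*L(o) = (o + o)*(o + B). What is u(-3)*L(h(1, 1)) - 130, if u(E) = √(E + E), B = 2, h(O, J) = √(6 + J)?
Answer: -130 - 2*I*√42*(2 + √7)/3 ≈ -130.0 - 20.072*I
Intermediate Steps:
u(E) = √2*√E (u(E) = √(2*E) = √2*√E)
L(o) = -2*o*(2 + o)/3 (L(o) = -(o + o)*(o + 2)/3 = -2*o*(2 + o)/3)
u(-3)*L(h(1, 1)) - 130 = (√2*√(-3))*(-2*√(6 + 1)*(2 + √(6 + 1))/3) - 130 = (√2*(I*√3))*(-2*√7*(2 + √7)/3) - 130 = (I*√6)*(-2*√7*(2 + √7)/3) - 130 = -2*I*√42*(2 + √7)/3 - 130 = -130 - 2*I*√42*(2 + √7)/3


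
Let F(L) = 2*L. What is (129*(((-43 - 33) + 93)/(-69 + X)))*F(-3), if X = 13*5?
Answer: 6579/2 ≈ 3289.5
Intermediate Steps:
X = 65
(129*(((-43 - 33) + 93)/(-69 + X)))*F(-3) = (129*(((-43 - 33) + 93)/(-69 + 65)))*(2*(-3)) = (129*((-76 + 93)/(-4)))*(-6) = (129*(17*(-¼)))*(-6) = (129*(-17/4))*(-6) = -2193/4*(-6) = 6579/2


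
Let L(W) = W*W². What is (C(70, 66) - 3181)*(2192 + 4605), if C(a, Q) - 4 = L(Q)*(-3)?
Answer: -5883925005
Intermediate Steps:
L(W) = W³
C(a, Q) = 4 - 3*Q³ (C(a, Q) = 4 + Q³*(-3) = 4 - 3*Q³)
(C(70, 66) - 3181)*(2192 + 4605) = ((4 - 3*66³) - 3181)*(2192 + 4605) = ((4 - 3*287496) - 3181)*6797 = ((4 - 862488) - 3181)*6797 = (-862484 - 3181)*6797 = -865665*6797 = -5883925005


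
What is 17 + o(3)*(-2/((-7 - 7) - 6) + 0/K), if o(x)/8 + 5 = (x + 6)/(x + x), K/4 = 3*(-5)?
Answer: 71/5 ≈ 14.200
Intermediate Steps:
K = -60 (K = 4*(3*(-5)) = 4*(-15) = -60)
o(x) = -40 + 4*(6 + x)/x (o(x) = -40 + 8*((x + 6)/(x + x)) = -40 + 8*((6 + x)/((2*x))) = -40 + 8*((6 + x)*(1/(2*x))) = -40 + 8*((6 + x)/(2*x)) = -40 + 4*(6 + x)/x)
17 + o(3)*(-2/((-7 - 7) - 6) + 0/K) = 17 + (-36 + 24/3)*(-2/((-7 - 7) - 6) + 0/(-60)) = 17 + (-36 + 24*(⅓))*(-2/(-14 - 6) + 0*(-1/60)) = 17 + (-36 + 8)*(-2/(-20) + 0) = 17 - 28*(-2*(-1/20) + 0) = 17 - 28*(⅒ + 0) = 17 - 28*⅒ = 17 - 14/5 = 71/5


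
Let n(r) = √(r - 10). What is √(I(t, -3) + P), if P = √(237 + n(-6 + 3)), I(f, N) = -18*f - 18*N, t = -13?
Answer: √(288 + √(237 + I*√13)) ≈ 17.418 + 0.0034*I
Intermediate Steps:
I(f, N) = -18*N - 18*f
n(r) = √(-10 + r)
P = √(237 + I*√13) (P = √(237 + √(-10 + (-6 + 3))) = √(237 + √(-10 - 3)) = √(237 + √(-13)) = √(237 + I*√13) ≈ 15.395 + 0.1171*I)
√(I(t, -3) + P) = √((-18*(-3) - 18*(-13)) + √(237 + I*√13)) = √((54 + 234) + √(237 + I*√13)) = √(288 + √(237 + I*√13))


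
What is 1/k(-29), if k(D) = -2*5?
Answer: -⅒ ≈ -0.10000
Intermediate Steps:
k(D) = -10
1/k(-29) = 1/(-10) = -⅒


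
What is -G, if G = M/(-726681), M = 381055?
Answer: 381055/726681 ≈ 0.52438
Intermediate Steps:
G = -381055/726681 (G = 381055/(-726681) = 381055*(-1/726681) = -381055/726681 ≈ -0.52438)
-G = -1*(-381055/726681) = 381055/726681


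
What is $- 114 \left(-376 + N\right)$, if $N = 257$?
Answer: $13566$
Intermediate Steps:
$- 114 \left(-376 + N\right) = - 114 \left(-376 + 257\right) = \left(-114\right) \left(-119\right) = 13566$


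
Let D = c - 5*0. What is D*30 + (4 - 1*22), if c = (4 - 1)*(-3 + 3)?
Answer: -18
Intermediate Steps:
c = 0 (c = 3*0 = 0)
D = 0 (D = 0 - 5*0 = 0 + 0 = 0)
D*30 + (4 - 1*22) = 0*30 + (4 - 1*22) = 0 + (4 - 22) = 0 - 18 = -18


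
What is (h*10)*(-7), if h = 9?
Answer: -630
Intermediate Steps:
(h*10)*(-7) = (9*10)*(-7) = 90*(-7) = -630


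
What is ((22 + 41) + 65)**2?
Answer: 16384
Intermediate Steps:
((22 + 41) + 65)**2 = (63 + 65)**2 = 128**2 = 16384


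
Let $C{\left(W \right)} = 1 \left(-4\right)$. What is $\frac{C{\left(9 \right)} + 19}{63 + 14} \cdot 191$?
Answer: $\frac{2865}{77} \approx 37.208$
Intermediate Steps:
$C{\left(W \right)} = -4$
$\frac{C{\left(9 \right)} + 19}{63 + 14} \cdot 191 = \frac{-4 + 19}{63 + 14} \cdot 191 = \frac{15}{77} \cdot 191 = \frac{2865}{77}$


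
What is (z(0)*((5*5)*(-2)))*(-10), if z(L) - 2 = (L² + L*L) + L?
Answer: 1000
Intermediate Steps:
z(L) = 2 + L + 2*L² (z(L) = 2 + ((L² + L*L) + L) = 2 + ((L² + L²) + L) = 2 + (2*L² + L) = 2 + (L + 2*L²) = 2 + L + 2*L²)
(z(0)*((5*5)*(-2)))*(-10) = ((2 + 0 + 2*0²)*((5*5)*(-2)))*(-10) = ((2 + 0 + 2*0)*(25*(-2)))*(-10) = ((2 + 0 + 0)*(-50))*(-10) = (2*(-50))*(-10) = -100*(-10) = 1000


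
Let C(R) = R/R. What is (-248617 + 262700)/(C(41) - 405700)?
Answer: -14083/405699 ≈ -0.034713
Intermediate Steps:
C(R) = 1
(-248617 + 262700)/(C(41) - 405700) = (-248617 + 262700)/(1 - 405700) = 14083/(-405699) = 14083*(-1/405699) = -14083/405699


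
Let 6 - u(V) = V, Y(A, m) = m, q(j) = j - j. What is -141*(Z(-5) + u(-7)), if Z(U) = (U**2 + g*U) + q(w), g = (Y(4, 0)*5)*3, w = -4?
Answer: -5358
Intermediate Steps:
q(j) = 0
g = 0 (g = (0*5)*3 = 0*3 = 0)
Z(U) = U**2 (Z(U) = (U**2 + 0*U) + 0 = (U**2 + 0) + 0 = U**2 + 0 = U**2)
u(V) = 6 - V
-141*(Z(-5) + u(-7)) = -141*((-5)**2 + (6 - 1*(-7))) = -141*(25 + (6 + 7)) = -141*(25 + 13) = -141*38 = -5358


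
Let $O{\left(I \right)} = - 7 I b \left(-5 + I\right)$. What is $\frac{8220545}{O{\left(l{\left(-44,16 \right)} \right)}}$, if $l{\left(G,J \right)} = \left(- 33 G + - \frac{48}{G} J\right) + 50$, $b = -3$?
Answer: $\frac{994685945}{5847209046} \approx 0.17011$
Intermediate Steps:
$l{\left(G,J \right)} = 50 - 33 G - \frac{48 J}{G}$ ($l{\left(G,J \right)} = \left(- 33 G - \frac{48 J}{G}\right) + 50 = 50 - 33 G - \frac{48 J}{G}$)
$O{\left(I \right)} = - 7 I \left(15 - 3 I\right)$ ($O{\left(I \right)} = - 7 I \left(- 3 \left(-5 + I\right)\right) = - 7 I \left(15 - 3 I\right)$)
$\frac{8220545}{O{\left(l{\left(-44,16 \right)} \right)}} = \frac{8220545}{21 \left(50 - -1452 - \frac{768}{-44}\right) \left(-5 - \left(-1502 - \frac{192}{11}\right)\right)} = \frac{8220545}{21 \left(50 + 1452 - 768 \left(- \frac{1}{44}\right)\right) \left(-5 + \left(50 + 1452 - 768 \left(- \frac{1}{44}\right)\right)\right)} = \frac{8220545}{21 \left(50 + 1452 + \frac{192}{11}\right) \left(-5 + \left(50 + 1452 + \frac{192}{11}\right)\right)} = \frac{8220545}{21 \cdot \frac{16714}{11} \left(-5 + \frac{16714}{11}\right)} = \frac{8220545}{21 \cdot \frac{16714}{11} \cdot \frac{16659}{11}} = \frac{8220545}{\frac{5847209046}{121}} = 8220545 \cdot \frac{121}{5847209046} = \frac{994685945}{5847209046}$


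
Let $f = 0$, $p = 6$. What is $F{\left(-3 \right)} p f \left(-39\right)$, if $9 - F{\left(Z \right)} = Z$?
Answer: $0$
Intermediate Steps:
$F{\left(Z \right)} = 9 - Z$
$F{\left(-3 \right)} p f \left(-39\right) = \left(9 - -3\right) 6 \cdot 0 \left(-39\right) = \left(9 + 3\right) 0 \left(-39\right) = 12 \cdot 0 \left(-39\right) = 0 \left(-39\right) = 0$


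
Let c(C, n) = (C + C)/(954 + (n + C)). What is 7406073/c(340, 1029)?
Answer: 17204307579/680 ≈ 2.5300e+7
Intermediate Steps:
c(C, n) = 2*C/(954 + C + n) (c(C, n) = (2*C)/(954 + (C + n)) = (2*C)/(954 + C + n) = 2*C/(954 + C + n))
7406073/c(340, 1029) = 7406073/((2*340/(954 + 340 + 1029))) = 7406073/((2*340/2323)) = 7406073/((2*340*(1/2323))) = 7406073/(680/2323) = 7406073*(2323/680) = 17204307579/680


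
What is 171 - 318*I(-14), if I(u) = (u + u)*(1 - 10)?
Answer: -79965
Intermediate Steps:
I(u) = -18*u (I(u) = (2*u)*(-9) = -18*u)
171 - 318*I(-14) = 171 - (-5724)*(-14) = 171 - 318*252 = 171 - 80136 = -79965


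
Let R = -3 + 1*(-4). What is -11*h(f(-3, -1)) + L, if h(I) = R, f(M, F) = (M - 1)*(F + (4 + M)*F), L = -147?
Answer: -70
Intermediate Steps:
f(M, F) = (-1 + M)*(F + F*(4 + M))
R = -7 (R = -3 - 4 = -7)
h(I) = -7
-11*h(f(-3, -1)) + L = -11*(-7) - 147 = 77 - 147 = -70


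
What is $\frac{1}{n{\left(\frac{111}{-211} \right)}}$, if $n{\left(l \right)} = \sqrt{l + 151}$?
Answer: $\frac{\sqrt{267970}}{6350} \approx 0.081521$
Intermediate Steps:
$n{\left(l \right)} = \sqrt{151 + l}$
$\frac{1}{n{\left(\frac{111}{-211} \right)}} = \frac{1}{\sqrt{151 + \frac{111}{-211}}} = \frac{1}{\sqrt{151 + 111 \left(- \frac{1}{211}\right)}} = \frac{1}{\sqrt{151 - \frac{111}{211}}} = \frac{1}{\sqrt{\frac{31750}{211}}} = \frac{1}{\frac{5}{211} \sqrt{267970}} = \frac{\sqrt{267970}}{6350}$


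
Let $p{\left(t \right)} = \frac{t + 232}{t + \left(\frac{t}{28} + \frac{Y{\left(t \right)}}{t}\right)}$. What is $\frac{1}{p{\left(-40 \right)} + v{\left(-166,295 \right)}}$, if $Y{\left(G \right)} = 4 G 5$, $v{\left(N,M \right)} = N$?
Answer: $- \frac{25}{4374} \approx -0.0057156$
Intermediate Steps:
$Y{\left(G \right)} = 20 G$
$p{\left(t \right)} = \frac{232 + t}{20 + \frac{29 t}{28}}$ ($p{\left(t \right)} = \frac{t + 232}{t + \left(\frac{t}{28} + \frac{20 t}{t}\right)} = \frac{232 + t}{t + \left(t \frac{1}{28} + 20\right)} = \frac{232 + t}{t + \left(\frac{t}{28} + 20\right)} = \frac{232 + t}{t + \left(20 + \frac{t}{28}\right)} = \frac{232 + t}{20 + \frac{29 t}{28}}$)
$\frac{1}{p{\left(-40 \right)} + v{\left(-166,295 \right)}} = \frac{1}{\frac{28 \left(232 - 40\right)}{560 + 29 \left(-40\right)} - 166} = \frac{1}{28 \frac{1}{560 - 1160} \cdot 192 - 166} = \frac{1}{28 \frac{1}{-600} \cdot 192 - 166} = \frac{1}{28 \left(- \frac{1}{600}\right) 192 - 166} = \frac{1}{- \frac{224}{25} - 166} = \frac{1}{- \frac{4374}{25}} = - \frac{25}{4374}$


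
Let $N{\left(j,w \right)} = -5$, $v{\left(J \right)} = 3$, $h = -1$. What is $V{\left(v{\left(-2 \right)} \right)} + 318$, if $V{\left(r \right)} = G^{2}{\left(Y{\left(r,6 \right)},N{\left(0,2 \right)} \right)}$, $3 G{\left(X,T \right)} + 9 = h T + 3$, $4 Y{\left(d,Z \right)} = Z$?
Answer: $\frac{2863}{9} \approx 318.11$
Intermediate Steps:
$Y{\left(d,Z \right)} = \frac{Z}{4}$
$G{\left(X,T \right)} = -2 - \frac{T}{3}$ ($G{\left(X,T \right)} = -3 + \frac{- T + 3}{3} = -3 + \frac{3 - T}{3} = -3 - \left(-1 + \frac{T}{3}\right) = -2 - \frac{T}{3}$)
$V{\left(r \right)} = \frac{1}{9}$ ($V{\left(r \right)} = \left(-2 - - \frac{5}{3}\right)^{2} = \left(-2 + \frac{5}{3}\right)^{2} = \left(- \frac{1}{3}\right)^{2} = \frac{1}{9}$)
$V{\left(v{\left(-2 \right)} \right)} + 318 = \frac{1}{9} + 318 = \frac{2863}{9}$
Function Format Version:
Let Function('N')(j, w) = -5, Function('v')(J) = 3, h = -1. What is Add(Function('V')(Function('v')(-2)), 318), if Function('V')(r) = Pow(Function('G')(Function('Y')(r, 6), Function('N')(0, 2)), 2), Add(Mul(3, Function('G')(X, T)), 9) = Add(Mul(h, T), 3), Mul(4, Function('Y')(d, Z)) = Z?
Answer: Rational(2863, 9) ≈ 318.11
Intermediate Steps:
Function('Y')(d, Z) = Mul(Rational(1, 4), Z)
Function('G')(X, T) = Add(-2, Mul(Rational(-1, 3), T)) (Function('G')(X, T) = Add(-3, Mul(Rational(1, 3), Add(Mul(-1, T), 3))) = Add(-3, Mul(Rational(1, 3), Add(3, Mul(-1, T)))) = Add(-3, Add(1, Mul(Rational(-1, 3), T))) = Add(-2, Mul(Rational(-1, 3), T)))
Function('V')(r) = Rational(1, 9) (Function('V')(r) = Pow(Add(-2, Mul(Rational(-1, 3), -5)), 2) = Pow(Add(-2, Rational(5, 3)), 2) = Pow(Rational(-1, 3), 2) = Rational(1, 9))
Add(Function('V')(Function('v')(-2)), 318) = Add(Rational(1, 9), 318) = Rational(2863, 9)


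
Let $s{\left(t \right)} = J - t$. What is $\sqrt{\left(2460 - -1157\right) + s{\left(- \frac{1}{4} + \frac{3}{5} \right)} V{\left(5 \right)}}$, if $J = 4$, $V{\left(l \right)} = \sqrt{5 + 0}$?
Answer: $\frac{\sqrt{361700 + 365 \sqrt{5}}}{10} \approx 60.209$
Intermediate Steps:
$V{\left(l \right)} = \sqrt{5}$
$s{\left(t \right)} = 4 - t$
$\sqrt{\left(2460 - -1157\right) + s{\left(- \frac{1}{4} + \frac{3}{5} \right)} V{\left(5 \right)}} = \sqrt{\left(2460 - -1157\right) + \left(4 - \left(- \frac{1}{4} + \frac{3}{5}\right)\right) \sqrt{5}} = \sqrt{\left(2460 + 1157\right) + \left(4 - \left(\left(-1\right) \frac{1}{4} + 3 \cdot \frac{1}{5}\right)\right) \sqrt{5}} = \sqrt{3617 + \left(4 - \left(- \frac{1}{4} + \frac{3}{5}\right)\right) \sqrt{5}} = \sqrt{3617 + \left(4 - \frac{7}{20}\right) \sqrt{5}} = \sqrt{3617 + \frac{73 \sqrt{5}}{20}}$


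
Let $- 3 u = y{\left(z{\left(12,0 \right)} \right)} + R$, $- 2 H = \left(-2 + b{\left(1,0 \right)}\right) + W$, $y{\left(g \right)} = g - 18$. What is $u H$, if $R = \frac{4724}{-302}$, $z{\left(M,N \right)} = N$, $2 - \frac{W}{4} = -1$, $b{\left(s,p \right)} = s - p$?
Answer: $- \frac{27940}{453} \approx -61.678$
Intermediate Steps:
$W = 12$ ($W = 8 - -4 = 8 + 4 = 12$)
$y{\left(g \right)} = -18 + g$
$H = - \frac{11}{2}$ ($H = - \frac{\left(-2 + \left(1 - 0\right)\right) + 12}{2} = - \frac{\left(-2 + \left(1 + 0\right)\right) + 12}{2} = - \frac{\left(-2 + 1\right) + 12}{2} = - \frac{-1 + 12}{2} = \left(- \frac{1}{2}\right) 11 = - \frac{11}{2} \approx -5.5$)
$R = - \frac{2362}{151}$ ($R = 4724 \left(- \frac{1}{302}\right) = - \frac{2362}{151} \approx -15.642$)
$u = \frac{5080}{453}$ ($u = - \frac{\left(-18 + 0\right) - \frac{2362}{151}}{3} = - \frac{-18 - \frac{2362}{151}}{3} = \left(- \frac{1}{3}\right) \left(- \frac{5080}{151}\right) = \frac{5080}{453} \approx 11.214$)
$u H = \frac{5080}{453} \left(- \frac{11}{2}\right) = - \frac{27940}{453}$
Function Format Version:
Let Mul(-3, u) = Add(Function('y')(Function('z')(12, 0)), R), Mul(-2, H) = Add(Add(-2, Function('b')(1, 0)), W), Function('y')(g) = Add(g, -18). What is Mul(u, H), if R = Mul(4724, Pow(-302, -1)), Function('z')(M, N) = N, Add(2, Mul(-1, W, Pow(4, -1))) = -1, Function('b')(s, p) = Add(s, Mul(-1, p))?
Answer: Rational(-27940, 453) ≈ -61.678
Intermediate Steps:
W = 12 (W = Add(8, Mul(-4, -1)) = Add(8, 4) = 12)
Function('y')(g) = Add(-18, g)
H = Rational(-11, 2) (H = Mul(Rational(-1, 2), Add(Add(-2, Add(1, Mul(-1, 0))), 12)) = Mul(Rational(-1, 2), Add(Add(-2, Add(1, 0)), 12)) = Mul(Rational(-1, 2), Add(Add(-2, 1), 12)) = Mul(Rational(-1, 2), Add(-1, 12)) = Mul(Rational(-1, 2), 11) = Rational(-11, 2) ≈ -5.5000)
R = Rational(-2362, 151) (R = Mul(4724, Rational(-1, 302)) = Rational(-2362, 151) ≈ -15.642)
u = Rational(5080, 453) (u = Mul(Rational(-1, 3), Add(Add(-18, 0), Rational(-2362, 151))) = Mul(Rational(-1, 3), Add(-18, Rational(-2362, 151))) = Mul(Rational(-1, 3), Rational(-5080, 151)) = Rational(5080, 453) ≈ 11.214)
Mul(u, H) = Mul(Rational(5080, 453), Rational(-11, 2)) = Rational(-27940, 453)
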